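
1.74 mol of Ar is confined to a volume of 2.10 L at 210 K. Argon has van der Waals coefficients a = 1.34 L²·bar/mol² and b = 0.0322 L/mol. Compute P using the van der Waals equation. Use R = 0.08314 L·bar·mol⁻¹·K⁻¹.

P = nRT/(V − nb) − a n²/V²
nRT/(V − nb) = (1.74)(0.08314)(210)/(2.10 − 1.74×0.0322) = 30.379/2.0440 = 14.863 bar
a n²/V² = (1.34)(1.74)²/(2.10)² = 0.91995 bar
P = 14.863 − 0.91995 = 13.94 bar

P ≈ 13.94 bar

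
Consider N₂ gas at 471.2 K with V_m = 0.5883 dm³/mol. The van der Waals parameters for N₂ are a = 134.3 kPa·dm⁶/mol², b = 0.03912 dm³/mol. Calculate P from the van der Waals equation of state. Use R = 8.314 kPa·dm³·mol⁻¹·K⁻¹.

P = RT/(V_m − b) − a/V_m²
RT/(V_m − b) = (8.314)(471.2)/(0.5883 − 0.03912) = 3917.6/0.54918 = 7133.5 kPa
a/V_m² = 134.3/(0.5883)² = 388.04 kPa
P = 7133.5 − 388.04 = 6745 kPa

P ≈ 6745 kPa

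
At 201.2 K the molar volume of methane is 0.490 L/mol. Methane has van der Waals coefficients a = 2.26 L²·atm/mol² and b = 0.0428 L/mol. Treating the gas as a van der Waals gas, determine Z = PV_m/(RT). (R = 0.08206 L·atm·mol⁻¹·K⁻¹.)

P = RT/(V_m − b) − a/V_m² = (0.08206)(201.2)/(0.490 − 0.0428) − 2.26/(0.490)²
  = 16.510/0.44720 − 9.4127 = 36.919 − 9.4127 = 27.506 atm
Z = PV_m/(RT) = (27.506)(0.490)/((0.08206)(201.2)) = 13.478/16.510 = 0.8164

Z ≈ 0.8164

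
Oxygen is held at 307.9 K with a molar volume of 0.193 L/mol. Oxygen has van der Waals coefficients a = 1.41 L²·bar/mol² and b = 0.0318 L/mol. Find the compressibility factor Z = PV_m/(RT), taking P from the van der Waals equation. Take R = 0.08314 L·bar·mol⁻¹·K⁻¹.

Z ≈ 0.9119

P = RT/(V_m − b) − a/V_m² = (0.08314)(307.9)/(0.193 − 0.0318) − 1.41/(0.193)²
  = 25.599/0.16120 − 37.853 = 158.80 − 37.853 = 120.95 bar
Z = PV_m/(RT) = (120.95)(0.193)/((0.08314)(307.9)) = 23.343/25.599 = 0.9119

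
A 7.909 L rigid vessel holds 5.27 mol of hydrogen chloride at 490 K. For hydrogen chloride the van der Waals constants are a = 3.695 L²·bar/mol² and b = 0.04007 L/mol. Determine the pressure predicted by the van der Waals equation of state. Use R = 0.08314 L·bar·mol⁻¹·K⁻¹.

P = nRT/(V − nb) − a n²/V²
nRT/(V − nb) = (5.27)(0.08314)(490)/(7.909 − 5.27×0.04007) = 214.69/7.6978 = 27.890 bar
a n²/V² = (3.695)(5.27)²/(7.909)² = 1.6406 bar
P = 27.890 − 1.6406 = 26.25 bar

P ≈ 26.25 bar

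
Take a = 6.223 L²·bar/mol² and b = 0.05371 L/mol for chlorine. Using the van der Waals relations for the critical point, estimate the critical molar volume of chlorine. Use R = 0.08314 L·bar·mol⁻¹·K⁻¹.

For a van der Waals gas, V_m,c = 3b.
V_m,c = 3×0.05371 = 0.1611 L/mol

V_m,c ≈ 0.1611 L/mol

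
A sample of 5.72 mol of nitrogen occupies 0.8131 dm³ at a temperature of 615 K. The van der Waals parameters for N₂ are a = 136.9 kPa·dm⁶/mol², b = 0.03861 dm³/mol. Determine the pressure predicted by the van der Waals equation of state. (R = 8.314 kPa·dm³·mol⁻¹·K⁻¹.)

P = nRT/(V − nb) − a n²/V²
nRT/(V − nb) = (5.72)(8.314)(615)/(0.8131 − 5.72×0.03861) = 29247/0.59225 = 49383 kPa
a n²/V² = (136.9)(5.72)²/(0.8131)² = 6775.0 kPa
P = 49383 − 6775.0 = 42608 kPa

P ≈ 42608 kPa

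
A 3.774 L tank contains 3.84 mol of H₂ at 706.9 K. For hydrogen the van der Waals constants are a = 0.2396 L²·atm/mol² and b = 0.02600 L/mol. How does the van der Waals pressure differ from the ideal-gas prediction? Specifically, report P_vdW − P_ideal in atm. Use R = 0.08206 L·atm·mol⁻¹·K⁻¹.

ΔP ≈ 1.356 atm

Ideal: P_ideal = nRT/V = (3.84)(0.08206)(706.9)/3.774 = 59.0227 atm
vdW: P = nRT/(V − nb) − a n²/V² = 222.752/3.67416 − 3.53305/14.2431 = 60.6266 − 0.248053 = 60.3785 atm
ΔP = 60.3785 − 59.0227 = 1.356 atm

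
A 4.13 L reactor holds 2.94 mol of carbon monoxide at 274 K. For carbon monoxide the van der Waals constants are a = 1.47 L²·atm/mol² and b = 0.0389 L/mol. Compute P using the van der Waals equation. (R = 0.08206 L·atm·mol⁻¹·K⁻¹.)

P ≈ 15.72 atm

P = nRT/(V − nb) − a n²/V²
nRT/(V − nb) = (2.94)(0.08206)(274)/(4.13 − 2.94×0.0389) = 66.104/4.0156 = 16.462 atm
a n²/V² = (1.47)(2.94)²/(4.13)² = 0.74492 atm
P = 16.462 − 0.74492 = 15.72 atm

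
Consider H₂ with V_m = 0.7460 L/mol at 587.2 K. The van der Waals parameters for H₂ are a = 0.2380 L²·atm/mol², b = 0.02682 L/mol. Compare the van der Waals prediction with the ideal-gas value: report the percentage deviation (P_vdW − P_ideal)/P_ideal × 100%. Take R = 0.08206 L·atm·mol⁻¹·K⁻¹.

3.07 %

Ideal: P_ideal = RT/V_m = (0.08206)(587.2)/0.7460 = 64.5920 atm
vdW: P = RT/(V_m − b) − a/V_m² = 48.1856/0.719180 − 0.2380/0.556516 = 67.0008 − 0.427661 = 66.5731 atm
% deviation = (66.5731 − 64.5920)/64.5920 × 100% = 3.07%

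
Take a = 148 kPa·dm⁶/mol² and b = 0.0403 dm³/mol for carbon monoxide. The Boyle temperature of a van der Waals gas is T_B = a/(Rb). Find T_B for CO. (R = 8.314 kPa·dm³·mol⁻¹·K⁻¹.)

T_B ≈ 441.7 K

For a van der Waals gas the second virial coefficient B₂ = b − a/(RT) vanishes at T_B = a/(Rb).
T_B = 148/(8.314×0.0403) = 148/0.33505 = 441.7 K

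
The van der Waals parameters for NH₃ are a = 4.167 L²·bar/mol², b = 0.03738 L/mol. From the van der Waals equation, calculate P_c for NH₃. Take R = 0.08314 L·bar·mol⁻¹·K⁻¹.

For a van der Waals gas, P_c = a/(27b²).
P_c = 4.167/(27×(0.03738)²) = 4.167/0.037726 = 110.5 bar

P_c ≈ 110.5 bar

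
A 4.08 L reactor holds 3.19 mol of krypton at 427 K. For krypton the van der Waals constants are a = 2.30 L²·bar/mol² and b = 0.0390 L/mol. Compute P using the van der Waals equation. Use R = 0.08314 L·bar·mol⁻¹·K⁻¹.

P = nRT/(V − nb) − a n²/V²
nRT/(V − nb) = (3.19)(0.08314)(427)/(4.08 − 3.19×0.0390) = 113.25/3.9556 = 28.630 bar
a n²/V² = (2.30)(3.19)²/(4.08)² = 1.4060 bar
P = 28.630 − 1.4060 = 27.22 bar

P ≈ 27.22 bar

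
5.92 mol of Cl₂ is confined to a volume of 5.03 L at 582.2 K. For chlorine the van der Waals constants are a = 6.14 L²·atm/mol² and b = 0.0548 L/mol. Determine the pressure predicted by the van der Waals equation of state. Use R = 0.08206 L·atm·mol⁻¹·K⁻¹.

P ≈ 51.60 atm

P = nRT/(V − nb) − a n²/V²
nRT/(V − nb) = (5.92)(0.08206)(582.2)/(5.03 − 5.92×0.0548) = 282.83/4.7056 = 60.105 atm
a n²/V² = (6.14)(5.92)²/(5.03)² = 8.5050 atm
P = 60.105 − 8.5050 = 51.60 atm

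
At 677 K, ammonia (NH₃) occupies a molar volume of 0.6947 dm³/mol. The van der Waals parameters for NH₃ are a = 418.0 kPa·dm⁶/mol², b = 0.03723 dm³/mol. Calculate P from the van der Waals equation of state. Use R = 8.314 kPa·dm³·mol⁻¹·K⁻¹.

P ≈ 7695 kPa

P = RT/(V_m − b) − a/V_m²
RT/(V_m − b) = (8.314)(677)/(0.6947 − 0.03723) = 5628.6/0.65747 = 8561.0 kPa
a/V_m² = 418.0/(0.6947)² = 866.13 kPa
P = 8561.0 − 866.13 = 7695 kPa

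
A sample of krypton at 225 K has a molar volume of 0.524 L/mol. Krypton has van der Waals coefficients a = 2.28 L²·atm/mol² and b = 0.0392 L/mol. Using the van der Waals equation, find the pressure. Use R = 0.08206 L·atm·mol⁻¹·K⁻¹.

P ≈ 29.78 atm

P = RT/(V_m − b) − a/V_m²
RT/(V_m − b) = (0.08206)(225)/(0.524 − 0.0392) = 18.464/0.48480 = 38.086 atm
a/V_m² = 2.28/(0.524)² = 8.3037 atm
P = 38.086 − 8.3037 = 29.78 atm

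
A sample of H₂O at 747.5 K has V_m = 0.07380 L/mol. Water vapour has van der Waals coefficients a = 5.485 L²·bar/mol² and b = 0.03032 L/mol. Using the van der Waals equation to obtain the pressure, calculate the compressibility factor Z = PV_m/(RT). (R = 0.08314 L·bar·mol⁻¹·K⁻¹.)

Z ≈ 0.5014

P = RT/(V_m − b) − a/V_m² = (0.08314)(747.5)/(0.07380 − 0.03032) − 5.485/(0.07380)²
  = 62.147/0.043480 − 1007.1 = 1429.3 − 1007.1 = 422.2 bar
Z = PV_m/(RT) = (422.2)(0.07380)/((0.08314)(747.5)) = 31.158/62.147 = 0.5014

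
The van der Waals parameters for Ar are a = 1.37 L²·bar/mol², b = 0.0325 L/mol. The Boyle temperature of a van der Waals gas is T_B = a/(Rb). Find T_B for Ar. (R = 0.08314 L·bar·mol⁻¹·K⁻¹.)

T_B ≈ 507.0 K

For a van der Waals gas the second virial coefficient B₂ = b − a/(RT) vanishes at T_B = a/(Rb).
T_B = 1.37/(0.08314×0.0325) = 1.37/0.0027021 = 507.0 K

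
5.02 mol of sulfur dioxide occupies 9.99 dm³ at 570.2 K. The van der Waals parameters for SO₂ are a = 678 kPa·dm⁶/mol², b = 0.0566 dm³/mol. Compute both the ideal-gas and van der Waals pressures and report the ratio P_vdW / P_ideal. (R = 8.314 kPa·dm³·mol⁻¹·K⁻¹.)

Ideal: P_ideal = nRT/V = (5.02)(8.314)(570.2)/9.99 = 2382.18 kPa
vdW: P = nRT/(V − nb) − a n²/V² = 23798.0/9.70587 − 17085.9/99.8001 = 2451.92 − 171.201 = 2280.72 kPa
Ratio = 2280.72/2382.18 = 0.9574

P_vdW / P_ideal ≈ 0.9574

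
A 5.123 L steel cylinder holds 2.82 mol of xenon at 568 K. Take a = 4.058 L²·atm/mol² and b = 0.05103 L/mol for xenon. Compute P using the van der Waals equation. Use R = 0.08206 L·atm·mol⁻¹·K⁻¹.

P = nRT/(V − nb) − a n²/V²
nRT/(V − nb) = (2.82)(0.08206)(568)/(5.123 − 2.82×0.05103) = 131.44/4.9791 = 26.398 atm
a n²/V² = (4.058)(2.82)²/(5.123)² = 1.2296 atm
P = 26.398 − 1.2296 = 25.17 atm

P ≈ 25.17 atm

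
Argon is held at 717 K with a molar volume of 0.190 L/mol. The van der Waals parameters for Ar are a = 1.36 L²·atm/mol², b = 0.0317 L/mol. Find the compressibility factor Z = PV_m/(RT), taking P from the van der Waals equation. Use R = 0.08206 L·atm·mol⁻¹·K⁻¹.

Z ≈ 1.079

P = RT/(V_m − b) − a/V_m² = (0.08206)(717)/(0.190 − 0.0317) − 1.36/(0.190)²
  = 58.837/0.15830 − 37.673 = 371.68 − 37.673 = 334.01 atm
Z = PV_m/(RT) = (334.01)(0.190)/((0.08206)(717)) = 63.462/58.837 = 1.079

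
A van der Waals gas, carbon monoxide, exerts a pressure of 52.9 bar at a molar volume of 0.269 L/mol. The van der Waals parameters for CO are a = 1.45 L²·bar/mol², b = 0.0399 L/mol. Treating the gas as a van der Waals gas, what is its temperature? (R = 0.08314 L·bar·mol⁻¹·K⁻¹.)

T = (P + a/V_m²)(V_m − b)/R
P + a/V_m² = 52.9 + 1.45/(0.269)² = 72.938 bar
V_m − b = 0.269 − 0.0399 = 0.22910 L/mol
T = (72.938)(0.22910)/0.08314 = 201.0 K

T ≈ 201.0 K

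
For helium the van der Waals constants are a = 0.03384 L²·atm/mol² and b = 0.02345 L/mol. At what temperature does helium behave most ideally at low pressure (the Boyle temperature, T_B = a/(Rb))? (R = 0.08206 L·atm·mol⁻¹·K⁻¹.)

T_B ≈ 17.59 K

For a van der Waals gas the second virial coefficient B₂ = b − a/(RT) vanishes at T_B = a/(Rb).
T_B = 0.03384/(0.08206×0.02345) = 0.03384/0.0019243 = 17.59 K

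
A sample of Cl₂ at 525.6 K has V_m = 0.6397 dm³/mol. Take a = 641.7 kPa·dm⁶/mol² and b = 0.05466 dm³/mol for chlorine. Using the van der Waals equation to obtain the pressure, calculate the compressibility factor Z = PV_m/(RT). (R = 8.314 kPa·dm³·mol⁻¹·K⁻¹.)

P = RT/(V_m − b) − a/V_m² = (8.314)(525.6)/(0.6397 − 0.05466) − 641.7/(0.6397)²
  = 4369.8/0.58504 − 1568.1 = 7469.2 − 1568.1 = 5901.1 kPa
Z = PV_m/(RT) = (5901.1)(0.6397)/((8.314)(525.6)) = 3774.9/4369.8 = 0.8639

Z ≈ 0.8639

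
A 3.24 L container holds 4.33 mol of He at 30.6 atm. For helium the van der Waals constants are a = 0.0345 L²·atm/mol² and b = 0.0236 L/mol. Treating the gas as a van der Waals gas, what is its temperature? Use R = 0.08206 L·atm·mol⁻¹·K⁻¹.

T = (P + a n²/V²)(V − nb)/(nR)
P + a n²/V² = 30.6 + (0.0345)(4.33)²/(3.24)² = 30.662 atm
V − nb = 3.24 − (4.33)(0.0236) = 3.1378 L
T = (30.662)(3.1378)/((4.33)(0.08206)) = 270.8 K

T ≈ 270.8 K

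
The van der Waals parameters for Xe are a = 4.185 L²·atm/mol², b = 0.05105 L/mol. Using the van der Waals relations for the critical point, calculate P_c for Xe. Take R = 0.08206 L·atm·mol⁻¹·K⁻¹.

For a van der Waals gas, P_c = a/(27b²).
P_c = 4.185/(27×(0.05105)²) = 4.185/0.070365 = 59.48 atm

P_c ≈ 59.48 atm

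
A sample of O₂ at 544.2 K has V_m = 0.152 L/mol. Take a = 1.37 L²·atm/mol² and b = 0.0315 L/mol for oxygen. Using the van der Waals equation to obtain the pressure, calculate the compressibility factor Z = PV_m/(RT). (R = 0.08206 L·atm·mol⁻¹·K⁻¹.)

P = RT/(V_m − b) − a/V_m² = (0.08206)(544.2)/(0.152 − 0.0315) − 1.37/(0.152)²
  = 44.657/0.12050 − 59.297 = 370.60 − 59.297 = 311.30 atm
Z = PV_m/(RT) = (311.30)(0.152)/((0.08206)(544.2)) = 47.318/44.657 = 1.060

Z ≈ 1.060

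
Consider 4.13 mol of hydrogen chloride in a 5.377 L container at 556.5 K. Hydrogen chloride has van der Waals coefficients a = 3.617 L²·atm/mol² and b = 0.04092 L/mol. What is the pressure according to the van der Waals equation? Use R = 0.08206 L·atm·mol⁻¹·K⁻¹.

P ≈ 34.08 atm

P = nRT/(V − nb) − a n²/V²
nRT/(V − nb) = (4.13)(0.08206)(556.5)/(5.377 − 4.13×0.04092) = 188.60/5.2080 = 36.214 atm
a n²/V² = (3.617)(4.13)²/(5.377)² = 2.1339 atm
P = 36.214 − 2.1339 = 34.08 atm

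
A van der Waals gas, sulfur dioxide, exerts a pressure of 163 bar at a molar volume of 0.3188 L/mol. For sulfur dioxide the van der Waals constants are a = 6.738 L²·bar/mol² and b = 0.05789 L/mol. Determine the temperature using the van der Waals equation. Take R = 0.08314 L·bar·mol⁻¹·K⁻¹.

T = (P + a/V_m²)(V_m − b)/R
P + a/V_m² = 163 + 6.738/(0.3188)² = 229.30 bar
V_m − b = 0.3188 − 0.05789 = 0.26091 L/mol
T = (229.30)(0.26091)/0.08314 = 719.6 K

T ≈ 719.6 K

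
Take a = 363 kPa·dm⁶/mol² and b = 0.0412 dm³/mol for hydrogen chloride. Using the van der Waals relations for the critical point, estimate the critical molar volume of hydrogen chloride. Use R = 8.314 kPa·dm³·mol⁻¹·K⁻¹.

V_m,c ≈ 0.1236 dm³/mol

For a van der Waals gas, V_m,c = 3b.
V_m,c = 3×0.0412 = 0.1236 dm³/mol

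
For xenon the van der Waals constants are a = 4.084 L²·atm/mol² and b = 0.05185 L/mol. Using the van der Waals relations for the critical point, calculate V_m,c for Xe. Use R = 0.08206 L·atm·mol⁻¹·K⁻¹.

V_m,c ≈ 0.1556 L/mol

For a van der Waals gas, V_m,c = 3b.
V_m,c = 3×0.05185 = 0.1556 L/mol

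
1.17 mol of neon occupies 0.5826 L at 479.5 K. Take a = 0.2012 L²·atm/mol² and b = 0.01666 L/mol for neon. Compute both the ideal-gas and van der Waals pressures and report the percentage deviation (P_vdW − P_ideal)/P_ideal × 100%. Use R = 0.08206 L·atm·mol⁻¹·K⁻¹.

Ideal: P_ideal = nRT/V = (1.17)(0.08206)(479.5)/0.5826 = 79.0197 atm
vdW: P = nRT/(V − nb) − a n²/V² = 46.0369/0.563108 − 0.275423/0.339423 = 81.7550 − 0.811445 = 80.9436 atm
% deviation = (80.9436 − 79.0197)/79.0197 × 100% = 2.43%

2.43 %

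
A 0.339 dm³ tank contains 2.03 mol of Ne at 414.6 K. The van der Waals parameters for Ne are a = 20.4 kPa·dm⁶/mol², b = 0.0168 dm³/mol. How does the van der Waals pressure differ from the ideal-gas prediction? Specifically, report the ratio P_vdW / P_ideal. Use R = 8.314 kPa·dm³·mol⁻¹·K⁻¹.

Ideal: P_ideal = nRT/V = (2.03)(8.314)(414.6)/0.339 = 20641.2 kPa
vdW: P = nRT/(V − nb) − a n²/V² = 6997.38/0.304896 − 84.0664/0.114921 = 22950.1 − 731.515 = 22218.6 kPa
Ratio = 22218.6/20641.2 = 1.076

P_vdW / P_ideal ≈ 1.076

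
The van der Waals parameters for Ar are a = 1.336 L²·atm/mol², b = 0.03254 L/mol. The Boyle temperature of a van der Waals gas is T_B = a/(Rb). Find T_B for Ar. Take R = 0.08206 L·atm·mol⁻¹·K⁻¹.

For a van der Waals gas the second virial coefficient B₂ = b − a/(RT) vanishes at T_B = a/(Rb).
T_B = 1.336/(0.08206×0.03254) = 1.336/0.0026702 = 500.3 K

T_B ≈ 500.3 K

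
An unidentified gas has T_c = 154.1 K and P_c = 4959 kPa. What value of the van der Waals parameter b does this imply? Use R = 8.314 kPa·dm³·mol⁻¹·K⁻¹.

b ≈ 0.03229 dm³/mol

From T_c = 8a/(27Rb) and P_c = a/(27b²): b = R T_c/(8 P_c).
b = (8.314)(154.1)/(8×4959) = 1281.2/39672 = 0.03229 dm³/mol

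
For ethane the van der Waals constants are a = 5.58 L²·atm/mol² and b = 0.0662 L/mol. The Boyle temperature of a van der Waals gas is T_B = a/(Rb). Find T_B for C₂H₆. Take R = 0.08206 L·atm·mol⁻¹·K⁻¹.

For a van der Waals gas the second virial coefficient B₂ = b − a/(RT) vanishes at T_B = a/(Rb).
T_B = 5.58/(0.08206×0.0662) = 5.58/0.0054324 = 1027 K

T_B ≈ 1027 K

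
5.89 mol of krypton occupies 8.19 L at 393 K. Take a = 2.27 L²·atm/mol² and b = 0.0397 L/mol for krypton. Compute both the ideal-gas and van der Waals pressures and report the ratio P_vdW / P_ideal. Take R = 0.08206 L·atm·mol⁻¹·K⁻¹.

Ideal: P_ideal = nRT/V = (5.89)(0.08206)(393)/8.19 = 23.1929 atm
vdW: P = nRT/(V − nb) − a n²/V² = 189.950/7.95617 − 78.7511/67.0761 = 23.8746 − 1.17406 = 22.7005 atm
Ratio = 22.7005/23.1929 = 0.9788

P_vdW / P_ideal ≈ 0.9788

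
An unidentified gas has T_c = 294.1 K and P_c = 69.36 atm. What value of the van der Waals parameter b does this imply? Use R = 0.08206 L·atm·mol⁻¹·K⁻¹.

b ≈ 0.04349 L/mol

From T_c = 8a/(27Rb) and P_c = a/(27b²): b = R T_c/(8 P_c).
b = (0.08206)(294.1)/(8×69.36) = 24.134/554.88 = 0.04349 L/mol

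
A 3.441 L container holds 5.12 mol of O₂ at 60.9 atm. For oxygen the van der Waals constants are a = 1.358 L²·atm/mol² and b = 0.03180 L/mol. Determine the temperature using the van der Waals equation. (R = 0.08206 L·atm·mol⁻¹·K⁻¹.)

T = (P + a n²/V²)(V − nb)/(nR)
P + a n²/V² = 60.9 + (1.358)(5.12)²/(3.441)² = 63.907 atm
V − nb = 3.441 − (5.12)(0.03180) = 3.2782 L
T = (63.907)(3.2782)/((5.12)(0.08206)) = 498.6 K

T ≈ 498.6 K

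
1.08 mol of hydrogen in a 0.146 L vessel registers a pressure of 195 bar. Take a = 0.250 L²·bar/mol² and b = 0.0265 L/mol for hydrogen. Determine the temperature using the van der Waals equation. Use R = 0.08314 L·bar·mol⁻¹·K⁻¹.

T ≈ 272.8 K

T = (P + a n²/V²)(V − nb)/(nR)
P + a n²/V² = 195 + (0.250)(1.08)²/(0.146)² = 208.68 bar
V − nb = 0.146 − (1.08)(0.0265) = 0.11738 L
T = (208.68)(0.11738)/((1.08)(0.08314)) = 272.8 K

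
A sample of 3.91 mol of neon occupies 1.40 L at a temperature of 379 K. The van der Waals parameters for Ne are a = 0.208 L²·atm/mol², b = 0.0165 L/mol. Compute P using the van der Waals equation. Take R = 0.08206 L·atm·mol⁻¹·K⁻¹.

P = nRT/(V − nb) − a n²/V²
nRT/(V − nb) = (3.91)(0.08206)(379)/(1.40 − 3.91×0.0165) = 121.60/1.3355 = 91.052 atm
a n²/V² = (0.208)(3.91)²/(1.40)² = 1.6224 atm
P = 91.052 − 1.6224 = 89.43 atm

P ≈ 89.43 atm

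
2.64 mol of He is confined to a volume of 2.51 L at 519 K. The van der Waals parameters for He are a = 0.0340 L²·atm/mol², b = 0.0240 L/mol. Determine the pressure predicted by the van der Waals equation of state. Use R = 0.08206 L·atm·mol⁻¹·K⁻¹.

P ≈ 45.92 atm

P = nRT/(V − nb) − a n²/V²
nRT/(V − nb) = (2.64)(0.08206)(519)/(2.51 − 2.64×0.0240) = 112.44/2.4466 = 45.958 atm
a n²/V² = (0.0340)(2.64)²/(2.51)² = 0.037613 atm
P = 45.958 − 0.037613 = 45.92 atm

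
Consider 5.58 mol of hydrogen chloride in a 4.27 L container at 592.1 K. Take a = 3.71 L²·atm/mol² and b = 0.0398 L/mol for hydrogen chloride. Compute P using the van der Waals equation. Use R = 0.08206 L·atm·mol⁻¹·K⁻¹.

P ≈ 60.64 atm

P = nRT/(V − nb) − a n²/V²
nRT/(V − nb) = (5.58)(0.08206)(592.1)/(4.27 − 5.58×0.0398) = 271.12/4.0479 = 66.978 atm
a n²/V² = (3.71)(5.58)²/(4.27)² = 6.3356 atm
P = 66.978 − 6.3356 = 60.64 atm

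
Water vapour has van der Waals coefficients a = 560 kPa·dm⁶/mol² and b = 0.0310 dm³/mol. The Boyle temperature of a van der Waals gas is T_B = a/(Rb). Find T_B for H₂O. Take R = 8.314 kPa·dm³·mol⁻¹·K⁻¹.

For a van der Waals gas the second virial coefficient B₂ = b − a/(RT) vanishes at T_B = a/(Rb).
T_B = 560/(8.314×0.0310) = 560/0.25773 = 2173 K

T_B ≈ 2173 K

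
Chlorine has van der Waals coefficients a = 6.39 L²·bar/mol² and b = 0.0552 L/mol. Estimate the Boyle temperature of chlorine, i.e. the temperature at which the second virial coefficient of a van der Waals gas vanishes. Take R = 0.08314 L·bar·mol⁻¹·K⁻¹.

T_B ≈ 1392 K

For a van der Waals gas the second virial coefficient B₂ = b − a/(RT) vanishes at T_B = a/(Rb).
T_B = 6.39/(0.08314×0.0552) = 6.39/0.0045893 = 1392 K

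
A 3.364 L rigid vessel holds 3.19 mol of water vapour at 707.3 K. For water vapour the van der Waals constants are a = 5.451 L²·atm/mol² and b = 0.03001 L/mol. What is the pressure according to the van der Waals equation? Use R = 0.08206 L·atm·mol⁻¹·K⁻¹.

P = nRT/(V − nb) − a n²/V²
nRT/(V − nb) = (3.19)(0.08206)(707.3)/(3.364 − 3.19×0.03001) = 185.15/3.2683 = 56.650 atm
a n²/V² = (5.451)(3.19)²/(3.364)² = 4.9017 atm
P = 56.650 − 4.9017 = 51.75 atm

P ≈ 51.75 atm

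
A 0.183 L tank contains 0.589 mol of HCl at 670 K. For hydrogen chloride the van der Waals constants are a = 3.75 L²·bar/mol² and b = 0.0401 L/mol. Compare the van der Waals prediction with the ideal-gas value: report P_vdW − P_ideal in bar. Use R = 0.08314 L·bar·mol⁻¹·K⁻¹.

Ideal: P_ideal = nRT/V = (0.589)(0.08314)(670)/0.183 = 179.287 bar
vdW: P = nRT/(V − nb) − a n²/V² = 32.8095/0.159381 − 1.30095/0.0334890 = 205.856 − 38.8471 = 167.009 bar
ΔP = 167.009 − 179.287 = -12.28 bar

ΔP ≈ -12.28 bar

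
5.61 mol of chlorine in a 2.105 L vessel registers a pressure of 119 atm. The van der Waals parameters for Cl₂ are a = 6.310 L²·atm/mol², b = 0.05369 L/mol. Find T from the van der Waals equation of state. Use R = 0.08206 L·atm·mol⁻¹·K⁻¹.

T ≈ 641.9 K

T = (P + a n²/V²)(V − nb)/(nR)
P + a n²/V² = 119 + (6.310)(5.61)²/(2.105)² = 163.82 atm
V − nb = 2.105 − (5.61)(0.05369) = 1.8038 L
T = (163.82)(1.8038)/((5.61)(0.08206)) = 641.9 K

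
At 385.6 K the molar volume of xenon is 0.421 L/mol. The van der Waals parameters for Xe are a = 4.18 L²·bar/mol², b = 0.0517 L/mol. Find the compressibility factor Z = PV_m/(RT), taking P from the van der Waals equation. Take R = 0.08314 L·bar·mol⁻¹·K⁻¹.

P = RT/(V_m − b) − a/V_m² = (0.08314)(385.6)/(0.421 − 0.0517) − 4.18/(0.421)²
  = 32.059/0.36930 − 23.584 = 86.810 − 23.584 = 63.226 bar
Z = PV_m/(RT) = (63.226)(0.421)/((0.08314)(385.6)) = 26.618/32.059 = 0.8303

Z ≈ 0.8303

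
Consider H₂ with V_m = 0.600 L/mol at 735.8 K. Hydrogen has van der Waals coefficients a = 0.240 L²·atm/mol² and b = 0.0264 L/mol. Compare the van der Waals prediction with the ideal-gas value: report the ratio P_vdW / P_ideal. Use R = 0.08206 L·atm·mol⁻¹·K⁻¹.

P_vdW / P_ideal ≈ 1.039

Ideal: P_ideal = RT/V_m = (0.08206)(735.8)/0.600 = 100.633 atm
vdW: P = RT/(V_m − b) − a/V_m² = 60.3797/0.573600 − 0.240/0.360000 = 105.264 − 0.666667 = 104.597 atm
Ratio = 104.597/100.633 = 1.039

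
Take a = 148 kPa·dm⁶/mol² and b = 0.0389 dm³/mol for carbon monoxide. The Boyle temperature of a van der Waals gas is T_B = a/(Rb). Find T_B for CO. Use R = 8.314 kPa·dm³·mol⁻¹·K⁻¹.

For a van der Waals gas the second virial coefficient B₂ = b − a/(RT) vanishes at T_B = a/(Rb).
T_B = 148/(8.314×0.0389) = 148/0.32341 = 457.6 K

T_B ≈ 457.6 K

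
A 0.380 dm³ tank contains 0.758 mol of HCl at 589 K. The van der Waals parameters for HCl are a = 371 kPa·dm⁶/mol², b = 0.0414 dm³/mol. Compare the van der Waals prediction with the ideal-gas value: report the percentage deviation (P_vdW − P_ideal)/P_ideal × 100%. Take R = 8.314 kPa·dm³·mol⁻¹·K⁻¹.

-6.11 %

Ideal: P_ideal = nRT/V = (0.758)(8.314)(589)/0.380 = 9768.12 kPa
vdW: P = nRT/(V − nb) − a n²/V² = 3711.89/0.348619 − 213.163/0.144400 = 10647.4 − 1476.20 = 9171.2 kPa
% deviation = (9171.2 − 9768.12)/9768.12 × 100% = -6.11%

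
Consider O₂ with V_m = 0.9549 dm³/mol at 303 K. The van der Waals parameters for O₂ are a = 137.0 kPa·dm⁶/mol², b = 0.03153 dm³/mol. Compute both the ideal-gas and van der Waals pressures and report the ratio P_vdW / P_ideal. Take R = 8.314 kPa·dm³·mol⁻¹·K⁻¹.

P_vdW / P_ideal ≈ 0.9772

Ideal: P_ideal = RT/V_m = (8.314)(303)/0.9549 = 2638.12 kPa
vdW: P = RT/(V_m − b) − a/V_m² = 2519.14/0.923370 − 137.0/0.911834 = 2728.20 − 150.247 = 2577.95 kPa
Ratio = 2577.95/2638.12 = 0.9772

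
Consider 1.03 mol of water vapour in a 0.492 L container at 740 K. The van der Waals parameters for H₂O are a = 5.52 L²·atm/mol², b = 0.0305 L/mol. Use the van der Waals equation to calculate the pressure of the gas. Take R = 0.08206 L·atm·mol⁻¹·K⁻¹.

P = nRT/(V − nb) − a n²/V²
nRT/(V − nb) = (1.03)(0.08206)(740)/(0.492 − 1.03×0.0305) = 62.546/0.46059 = 135.80 atm
a n²/V² = (5.52)(1.03)²/(0.492)² = 24.193 atm
P = 135.80 − 24.193 = 111.6 atm

P ≈ 111.6 atm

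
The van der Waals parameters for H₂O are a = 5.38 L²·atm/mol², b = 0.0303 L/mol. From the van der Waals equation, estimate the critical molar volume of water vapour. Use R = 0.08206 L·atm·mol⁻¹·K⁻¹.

For a van der Waals gas, V_m,c = 3b.
V_m,c = 3×0.0303 = 0.09090 L/mol

V_m,c ≈ 0.09090 L/mol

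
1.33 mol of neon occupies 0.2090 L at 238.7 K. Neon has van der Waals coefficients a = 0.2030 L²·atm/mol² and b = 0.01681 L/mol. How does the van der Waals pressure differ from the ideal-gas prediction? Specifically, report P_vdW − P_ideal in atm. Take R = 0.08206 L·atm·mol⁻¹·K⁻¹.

Ideal: P_ideal = nRT/V = (1.33)(0.08206)(238.7)/0.2090 = 124.649 atm
vdW: P = nRT/(V − nb) − a n²/V² = 26.0517/0.186643 − 0.359087/0.0436810 = 139.580 − 8.22067 = 131.359 atm
ΔP = 131.359 − 124.649 = 6.71 atm

ΔP ≈ 6.71 atm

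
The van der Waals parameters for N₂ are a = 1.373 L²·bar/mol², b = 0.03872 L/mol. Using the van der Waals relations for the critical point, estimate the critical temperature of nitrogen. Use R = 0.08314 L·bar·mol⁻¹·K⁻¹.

T_c ≈ 126.4 K

For a van der Waals gas, T_c = 8a/(27Rb).
T_c = 8×1.373/(27×0.08314×0.03872) = 10.984/0.086918 = 126.4 K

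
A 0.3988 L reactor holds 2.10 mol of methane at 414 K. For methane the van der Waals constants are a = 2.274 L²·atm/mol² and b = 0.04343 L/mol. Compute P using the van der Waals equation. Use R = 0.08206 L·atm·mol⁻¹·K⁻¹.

P = nRT/(V − nb) − a n²/V²
nRT/(V − nb) = (2.10)(0.08206)(414)/(0.3988 − 2.10×0.04343) = 71.343/0.30760 = 231.93 atm
a n²/V² = (2.274)(2.10)²/(0.3988)² = 63.055 atm
P = 231.93 − 63.055 = 168.9 atm

P ≈ 168.9 atm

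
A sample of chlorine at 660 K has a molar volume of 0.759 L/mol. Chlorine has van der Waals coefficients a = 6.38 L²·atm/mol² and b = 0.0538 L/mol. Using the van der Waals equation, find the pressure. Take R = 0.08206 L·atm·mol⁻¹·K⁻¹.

P ≈ 65.73 atm

P = RT/(V_m − b) − a/V_m²
RT/(V_m − b) = (0.08206)(660)/(0.759 − 0.0538) = 54.160/0.70520 = 76.801 atm
a/V_m² = 6.38/(0.759)² = 11.075 atm
P = 76.801 − 11.075 = 65.73 atm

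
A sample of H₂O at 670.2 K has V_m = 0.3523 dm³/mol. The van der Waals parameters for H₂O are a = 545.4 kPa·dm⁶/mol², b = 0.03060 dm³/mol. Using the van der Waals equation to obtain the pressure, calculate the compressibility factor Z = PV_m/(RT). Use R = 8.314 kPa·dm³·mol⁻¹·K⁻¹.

Z ≈ 0.8173

P = RT/(V_m − b) − a/V_m² = (8.314)(670.2)/(0.3523 − 0.03060) − 545.4/(0.3523)²
  = 5572.0/0.32170 − 4394.3 = 17320 − 4394.3 = 12926 kPa
Z = PV_m/(RT) = (12926)(0.3523)/((8.314)(670.2)) = 4553.8/5572.0 = 0.8173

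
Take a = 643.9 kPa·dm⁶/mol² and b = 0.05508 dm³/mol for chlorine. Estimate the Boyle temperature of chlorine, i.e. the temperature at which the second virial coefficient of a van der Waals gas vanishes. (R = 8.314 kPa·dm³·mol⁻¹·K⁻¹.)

T_B ≈ 1406 K

For a van der Waals gas the second virial coefficient B₂ = b − a/(RT) vanishes at T_B = a/(Rb).
T_B = 643.9/(8.314×0.05508) = 643.9/0.45794 = 1406 K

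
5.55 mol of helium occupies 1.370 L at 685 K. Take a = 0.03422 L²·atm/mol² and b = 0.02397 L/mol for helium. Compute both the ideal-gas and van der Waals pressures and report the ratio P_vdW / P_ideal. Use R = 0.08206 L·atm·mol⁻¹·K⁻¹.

P_vdW / P_ideal ≈ 1.105

Ideal: P_ideal = nRT/V = (5.55)(0.08206)(685)/1.370 = 227.717 atm
vdW: P = nRT/(V − nb) − a n²/V² = 311.972/1.23697 − 1.05406/1.87690 = 252.207 − 0.561596 = 251.645 atm
Ratio = 251.645/227.717 = 1.105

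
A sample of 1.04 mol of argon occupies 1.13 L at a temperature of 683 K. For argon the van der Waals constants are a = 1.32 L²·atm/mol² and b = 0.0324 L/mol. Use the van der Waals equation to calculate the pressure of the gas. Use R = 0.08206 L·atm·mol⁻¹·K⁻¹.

P ≈ 52.05 atm

P = nRT/(V − nb) − a n²/V²
nRT/(V − nb) = (1.04)(0.08206)(683)/(1.13 − 1.04×0.0324) = 58.289/1.0963 = 53.169 atm
a n²/V² = (1.32)(1.04)²/(1.13)² = 1.1181 atm
P = 53.169 − 1.1181 = 52.05 atm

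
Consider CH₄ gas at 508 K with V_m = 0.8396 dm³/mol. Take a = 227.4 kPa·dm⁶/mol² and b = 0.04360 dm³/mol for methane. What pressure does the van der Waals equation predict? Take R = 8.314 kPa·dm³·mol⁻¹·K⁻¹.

P ≈ 4983 kPa

P = RT/(V_m − b) − a/V_m²
RT/(V_m − b) = (8.314)(508)/(0.8396 − 0.04360) = 4223.5/0.79600 = 5305.9 kPa
a/V_m² = 227.4/(0.8396)² = 322.59 kPa
P = 5305.9 − 322.59 = 4983 kPa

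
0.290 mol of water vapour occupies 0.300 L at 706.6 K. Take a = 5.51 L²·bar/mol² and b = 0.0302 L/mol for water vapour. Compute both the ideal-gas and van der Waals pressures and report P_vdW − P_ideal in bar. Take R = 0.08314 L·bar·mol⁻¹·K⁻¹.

ΔP ≈ -3.441 bar

Ideal: P_ideal = nRT/V = (0.290)(0.08314)(706.6)/0.300 = 56.7885 bar
vdW: P = nRT/(V − nb) − a n²/V² = 17.0365/0.291242 − 0.463391/0.0900000 = 58.4960 − 5.14879 = 53.3472 bar
ΔP = 53.3472 − 56.7885 = -3.441 bar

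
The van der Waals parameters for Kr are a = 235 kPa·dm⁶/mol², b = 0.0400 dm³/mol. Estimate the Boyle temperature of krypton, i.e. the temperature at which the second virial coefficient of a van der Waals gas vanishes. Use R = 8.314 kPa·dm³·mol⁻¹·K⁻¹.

For a van der Waals gas the second virial coefficient B₂ = b − a/(RT) vanishes at T_B = a/(Rb).
T_B = 235/(8.314×0.0400) = 235/0.33256 = 706.6 K

T_B ≈ 706.6 K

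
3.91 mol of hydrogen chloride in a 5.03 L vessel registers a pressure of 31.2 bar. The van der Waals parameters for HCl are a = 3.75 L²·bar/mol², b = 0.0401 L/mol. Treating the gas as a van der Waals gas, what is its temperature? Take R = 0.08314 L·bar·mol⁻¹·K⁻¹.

T = (P + a n²/V²)(V − nb)/(nR)
P + a n²/V² = 31.2 + (3.75)(3.91)²/(5.03)² = 33.466 bar
V − nb = 5.03 − (3.91)(0.0401) = 4.8732 L
T = (33.466)(4.8732)/((3.91)(0.08314)) = 501.7 K

T ≈ 501.7 K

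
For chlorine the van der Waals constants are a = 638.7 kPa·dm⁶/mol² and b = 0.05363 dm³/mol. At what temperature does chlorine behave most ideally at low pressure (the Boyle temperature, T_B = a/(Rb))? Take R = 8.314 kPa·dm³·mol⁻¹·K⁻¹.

T_B ≈ 1432 K

For a van der Waals gas the second virial coefficient B₂ = b − a/(RT) vanishes at T_B = a/(Rb).
T_B = 638.7/(8.314×0.05363) = 638.7/0.44588 = 1432 K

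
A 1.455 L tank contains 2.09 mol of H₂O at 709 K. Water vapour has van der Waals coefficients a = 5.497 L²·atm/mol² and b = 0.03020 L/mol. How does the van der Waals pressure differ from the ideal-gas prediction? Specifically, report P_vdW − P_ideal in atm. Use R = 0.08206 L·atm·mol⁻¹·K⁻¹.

ΔP ≈ -7.552 atm

Ideal: P_ideal = nRT/V = (2.09)(0.08206)(709)/1.455 = 83.5720 atm
vdW: P = nRT/(V − nb) − a n²/V² = 121.597/1.39188 − 24.0114/2.11703 = 87.3617 − 11.3420 = 76.0197 atm
ΔP = 76.0197 − 83.5720 = -7.552 atm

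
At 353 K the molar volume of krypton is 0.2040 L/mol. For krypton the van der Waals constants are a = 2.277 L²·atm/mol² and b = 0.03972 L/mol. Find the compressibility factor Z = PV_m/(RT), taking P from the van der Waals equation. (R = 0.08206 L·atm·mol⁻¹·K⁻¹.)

P = RT/(V_m − b) − a/V_m² = (0.08206)(353)/(0.2040 − 0.03972) − 2.277/(0.2040)²
  = 28.967/0.16428 − 54.715 = 176.33 − 54.715 = 121.62 atm
Z = PV_m/(RT) = (121.62)(0.2040)/((0.08206)(353)) = 24.810/28.967 = 0.8565

Z ≈ 0.8565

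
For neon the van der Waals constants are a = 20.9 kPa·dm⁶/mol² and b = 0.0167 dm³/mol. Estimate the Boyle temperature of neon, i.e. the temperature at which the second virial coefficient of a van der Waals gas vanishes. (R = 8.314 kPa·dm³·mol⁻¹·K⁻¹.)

For a van der Waals gas the second virial coefficient B₂ = b − a/(RT) vanishes at T_B = a/(Rb).
T_B = 20.9/(8.314×0.0167) = 20.9/0.13884 = 150.5 K

T_B ≈ 150.5 K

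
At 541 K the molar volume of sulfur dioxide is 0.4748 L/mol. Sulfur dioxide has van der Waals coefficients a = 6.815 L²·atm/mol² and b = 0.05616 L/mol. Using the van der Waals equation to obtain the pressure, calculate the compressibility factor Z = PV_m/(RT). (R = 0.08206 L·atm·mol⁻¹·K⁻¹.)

P = RT/(V_m − b) − a/V_m² = (0.08206)(541)/(0.4748 − 0.05616) − 6.815/(0.4748)²
  = 44.394/0.41864 − 30.230 = 106.04 − 30.230 = 75.81 atm
Z = PV_m/(RT) = (75.81)(0.4748)/((0.08206)(541)) = 35.995/44.394 = 0.8108

Z ≈ 0.8108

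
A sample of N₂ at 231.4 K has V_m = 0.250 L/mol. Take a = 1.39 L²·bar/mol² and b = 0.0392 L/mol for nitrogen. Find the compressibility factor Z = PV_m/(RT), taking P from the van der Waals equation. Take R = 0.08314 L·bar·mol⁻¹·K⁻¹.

P = RT/(V_m − b) − a/V_m² = (0.08314)(231.4)/(0.250 − 0.0392) − 1.39/(0.250)²
  = 19.239/0.21080 − 22.240 = 91.267 − 22.240 = 69.027 bar
Z = PV_m/(RT) = (69.027)(0.250)/((0.08314)(231.4)) = 17.257/19.239 = 0.8970

Z ≈ 0.8970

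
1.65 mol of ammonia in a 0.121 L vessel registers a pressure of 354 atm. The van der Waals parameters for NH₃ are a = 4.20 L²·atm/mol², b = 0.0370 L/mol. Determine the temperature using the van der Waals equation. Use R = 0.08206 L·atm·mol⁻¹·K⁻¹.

T ≈ 502.5 K

T = (P + a n²/V²)(V − nb)/(nR)
P + a n²/V² = 354 + (4.20)(1.65)²/(0.121)² = 1135.0 atm
V − nb = 0.121 − (1.65)(0.0370) = 0.059950 L
T = (1135.0)(0.059950)/((1.65)(0.08206)) = 502.5 K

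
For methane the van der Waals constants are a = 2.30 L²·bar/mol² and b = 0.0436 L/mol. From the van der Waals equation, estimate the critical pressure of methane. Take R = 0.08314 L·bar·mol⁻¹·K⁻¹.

P_c ≈ 44.81 bar

For a van der Waals gas, P_c = a/(27b²).
P_c = 2.30/(27×(0.0436)²) = 2.30/0.051326 = 44.81 bar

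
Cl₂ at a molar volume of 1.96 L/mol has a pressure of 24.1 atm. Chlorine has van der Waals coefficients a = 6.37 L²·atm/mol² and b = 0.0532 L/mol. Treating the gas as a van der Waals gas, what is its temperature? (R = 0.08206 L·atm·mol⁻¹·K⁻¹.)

T ≈ 598.5 K

T = (P + a/V_m²)(V_m − b)/R
P + a/V_m² = 24.1 + 6.37/(1.96)² = 25.758 atm
V_m − b = 1.96 − 0.0532 = 1.9068 L/mol
T = (25.758)(1.9068)/0.08206 = 598.5 K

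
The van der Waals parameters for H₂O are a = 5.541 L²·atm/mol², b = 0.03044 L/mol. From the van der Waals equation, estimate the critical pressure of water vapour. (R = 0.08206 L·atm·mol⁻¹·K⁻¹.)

For a van der Waals gas, P_c = a/(27b²).
P_c = 5.541/(27×(0.03044)²) = 5.541/0.025018 = 221.5 atm

P_c ≈ 221.5 atm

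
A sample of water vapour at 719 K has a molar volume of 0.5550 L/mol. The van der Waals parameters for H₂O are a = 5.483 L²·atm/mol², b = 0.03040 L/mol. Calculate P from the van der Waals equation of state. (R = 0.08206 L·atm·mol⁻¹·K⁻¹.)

P = RT/(V_m − b) − a/V_m²
RT/(V_m − b) = (0.08206)(719)/(0.5550 − 0.03040) = 59.001/0.52460 = 112.47 atm
a/V_m² = 5.483/(0.5550)² = 17.801 atm
P = 112.47 − 17.801 = 94.67 atm

P ≈ 94.67 atm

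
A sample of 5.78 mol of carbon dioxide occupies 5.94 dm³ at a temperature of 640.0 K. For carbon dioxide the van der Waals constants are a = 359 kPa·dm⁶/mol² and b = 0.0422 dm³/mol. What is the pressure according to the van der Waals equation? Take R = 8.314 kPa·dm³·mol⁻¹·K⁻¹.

P = nRT/(V − nb) − a n²/V²
nRT/(V − nb) = (5.78)(8.314)(640.0)/(5.94 − 5.78×0.0422) = 30755/5.6961 = 5399.3 kPa
a n²/V² = (359)(5.78)²/(5.94)² = 339.92 kPa
P = 5399.3 − 339.92 = 5059 kPa

P ≈ 5059 kPa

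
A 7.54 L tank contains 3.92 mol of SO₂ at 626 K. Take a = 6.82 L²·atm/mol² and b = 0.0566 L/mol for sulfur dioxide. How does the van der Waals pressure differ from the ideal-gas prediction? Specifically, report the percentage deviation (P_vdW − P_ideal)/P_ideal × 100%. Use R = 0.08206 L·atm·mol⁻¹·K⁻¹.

Ideal: P_ideal = nRT/V = (3.92)(0.08206)(626)/7.54 = 26.7067 atm
vdW: P = nRT/(V − nb) − a n²/V² = 201.369/7.31813 − 104.799/56.8516 = 27.5165 − 1.84338 = 25.6731 atm
% deviation = (25.6731 − 26.7067)/26.7067 × 100% = -3.87%

-3.87 %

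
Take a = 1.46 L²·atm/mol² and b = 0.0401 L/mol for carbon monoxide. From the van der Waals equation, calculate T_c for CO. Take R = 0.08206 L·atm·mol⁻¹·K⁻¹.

T_c ≈ 131.5 K

For a van der Waals gas, T_c = 8a/(27Rb).
T_c = 8×1.46/(27×0.08206×0.0401) = 11.680/0.088846 = 131.5 K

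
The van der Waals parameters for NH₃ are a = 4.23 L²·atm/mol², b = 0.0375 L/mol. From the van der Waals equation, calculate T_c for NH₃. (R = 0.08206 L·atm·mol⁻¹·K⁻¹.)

T_c ≈ 407.3 K

For a van der Waals gas, T_c = 8a/(27Rb).
T_c = 8×4.23/(27×0.08206×0.0375) = 33.840/0.083086 = 407.3 K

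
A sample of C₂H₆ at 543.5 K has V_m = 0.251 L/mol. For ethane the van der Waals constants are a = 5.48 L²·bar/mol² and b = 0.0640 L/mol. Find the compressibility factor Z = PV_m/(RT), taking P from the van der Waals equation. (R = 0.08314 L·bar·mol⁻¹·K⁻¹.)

P = RT/(V_m − b) − a/V_m² = (0.08314)(543.5)/(0.251 − 0.0640) − 5.48/(0.251)²
  = 45.187/0.18700 − 86.983 = 241.64 − 86.983 = 154.66 bar
Z = PV_m/(RT) = (154.66)(0.251)/((0.08314)(543.5)) = 38.820/45.187 = 0.8591

Z ≈ 0.8591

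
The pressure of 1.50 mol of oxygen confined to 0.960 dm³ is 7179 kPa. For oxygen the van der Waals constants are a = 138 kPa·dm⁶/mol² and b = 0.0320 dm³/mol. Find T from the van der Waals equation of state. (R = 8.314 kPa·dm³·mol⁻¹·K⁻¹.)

T ≈ 549.6 K

T = (P + a n²/V²)(V − nb)/(nR)
P + a n²/V² = 7179 + (138)(1.50)²/(0.960)² = 7515.9 kPa
V − nb = 0.960 − (1.50)(0.0320) = 0.91200 dm³
T = (7515.9)(0.91200)/((1.50)(8.314)) = 549.6 K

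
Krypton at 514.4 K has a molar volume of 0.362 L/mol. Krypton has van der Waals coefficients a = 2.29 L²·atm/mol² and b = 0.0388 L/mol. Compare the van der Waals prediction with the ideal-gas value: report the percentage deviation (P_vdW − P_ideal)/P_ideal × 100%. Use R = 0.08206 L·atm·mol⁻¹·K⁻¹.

-2.98 %

Ideal: P_ideal = RT/V_m = (0.08206)(514.4)/0.362 = 116.607 atm
vdW: P = RT/(V_m − b) − a/V_m² = 42.2117/0.323200 − 2.29/0.131044 = 130.606 − 17.4750 = 113.131 atm
% deviation = (113.131 − 116.607)/116.607 × 100% = -2.98%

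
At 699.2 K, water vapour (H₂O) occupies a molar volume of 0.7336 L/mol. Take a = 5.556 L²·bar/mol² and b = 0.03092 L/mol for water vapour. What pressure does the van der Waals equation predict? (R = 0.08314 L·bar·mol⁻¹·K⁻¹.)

P ≈ 72.40 bar

P = RT/(V_m − b) − a/V_m²
RT/(V_m − b) = (0.08314)(699.2)/(0.7336 − 0.03092) = 58.131/0.70268 = 82.728 bar
a/V_m² = 5.556/(0.7336)² = 10.324 bar
P = 82.728 − 10.324 = 72.40 bar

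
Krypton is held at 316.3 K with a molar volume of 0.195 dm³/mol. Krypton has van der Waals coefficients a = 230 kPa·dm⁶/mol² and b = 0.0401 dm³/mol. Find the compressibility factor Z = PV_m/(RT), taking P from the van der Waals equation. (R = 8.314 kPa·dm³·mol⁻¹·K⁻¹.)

Z ≈ 0.8104

P = RT/(V_m − b) − a/V_m² = (8.314)(316.3)/(0.195 − 0.0401) − 230/(0.195)²
  = 2629.7/0.15490 − 6048.7 = 16977 − 6048.7 = 10928 kPa
Z = PV_m/(RT) = (10928)(0.195)/((8.314)(316.3)) = 2131.0/2629.7 = 0.8104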